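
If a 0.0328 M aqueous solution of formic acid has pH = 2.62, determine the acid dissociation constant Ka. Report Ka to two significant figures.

Ka = 1.9 × 10^-4

[H+] = 10^(-2.62) = 2.40 × 10^-3 M
At equilibrium [HA] = 0.0328 − 2.40 × 10^-3 = 3.04 × 10^-2 M
Ka = [H+][A-]/[HA] = (2.40 × 10^-3)² / 3.04 × 10^-2 = 1.9 × 10^-4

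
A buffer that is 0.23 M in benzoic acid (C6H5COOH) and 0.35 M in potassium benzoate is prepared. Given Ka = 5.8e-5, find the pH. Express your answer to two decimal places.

pH = 4.42

pKa = −log(5.8 × 10^-5) = 4.237
Henderson–Hasselbalch: pH = pKa + log([C6H5COO-]/[C6H5COOH]) = 4.237 + log(0.35/0.23)
pH = 4.237 + (+0.182) = 4.42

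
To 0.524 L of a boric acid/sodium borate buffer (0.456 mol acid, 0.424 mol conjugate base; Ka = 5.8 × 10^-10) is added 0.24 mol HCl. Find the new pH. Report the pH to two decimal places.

After neutralization: n(B(OH)3) = 0.696 mol, n(B(OH)4-) = 0.184 mol.
pKa = −log(5.8 × 10^-10) = 9.237
Henderson–Hasselbalch with mole ratio 0.184/0.696: pH = 9.237 + (-0.578)

pH = 8.66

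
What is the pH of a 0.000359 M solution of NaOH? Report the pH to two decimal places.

NaOH is a strong base; [OH-] = 0.000359 M.
pOH = -log(0.000359) = 3.44
pH = 14.00 - 3.44 = 10.56

pH = 10.56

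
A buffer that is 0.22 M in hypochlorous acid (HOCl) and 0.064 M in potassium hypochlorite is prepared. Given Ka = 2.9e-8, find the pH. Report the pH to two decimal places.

pH = 7.00

pKa = −log(2.9 × 10^-8) = 7.538
Henderson–Hasselbalch: pH = pKa + log([OCl-]/[HOCl]) = 7.538 + log(0.064/0.22)
pH = 7.538 + (-0.536) = 7.00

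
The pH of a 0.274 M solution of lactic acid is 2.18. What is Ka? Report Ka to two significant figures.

Ka = 1.6 × 10^-4

[H+] = 10^(-2.18) = 6.61 × 10^-3 M
At equilibrium [HA] = 0.274 − 6.61 × 10^-3 = 2.67 × 10^-1 M
Ka = [H+][A-]/[HA] = (6.61 × 10^-3)² / 2.67 × 10^-1 = 1.6 × 10^-4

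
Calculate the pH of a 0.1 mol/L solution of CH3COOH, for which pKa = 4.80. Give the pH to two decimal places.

pH = 2.90

CH3COOH ⇌ CH3COO- + H+
Ka = 10^(−4.80) = 1.58 × 10^-5
From the ICE table, Ka = [H+]²/(0.1 − [H+]) = 1.58 × 10^-5.
Assume [H+] ≪ 0.1: [H+] ≈ √(1.58 × 10^-5 × 0.1) = 1.26 × 10^-3 M
Check: 1.3% ionized — well under 5%, approximation valid.
pH = −log[H+] = −log(1.26 × 10^-3) = 2.90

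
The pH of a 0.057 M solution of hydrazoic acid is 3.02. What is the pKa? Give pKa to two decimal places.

[H+] = 10^(-3.02) = 9.55 × 10^-4 M
At equilibrium [HA] = 0.057 − 9.55 × 10^-4 = 5.60 × 10^-2 M
Ka = [H+][A-]/[HA] = (9.55 × 10^-4)² / 5.60 × 10^-2 = 1.63 × 10^-5
pKa = -log(1.63 × 10^-5) = 4.79

pKa = 4.79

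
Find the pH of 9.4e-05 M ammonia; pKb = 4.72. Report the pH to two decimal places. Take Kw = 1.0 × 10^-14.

NH3 + H2O ⇌ NH4+ + OH-
Kb = 10^(−4.72) = 1.91 × 10^-5
Let x = [OH-] at equilibrium. Kb = x²/(9.4e-05 − x).
x is not negligible relative to C₀; solve x² + 1.91e-05·x − 1.8e-09 = 0.
x = (−Kb + √(Kb² + 4·Kb·C₀))/2 = 3.39 × 10^-5 M
pOH = 4.47, so pH = 14.00 − pOH = 9.53

pH = 9.53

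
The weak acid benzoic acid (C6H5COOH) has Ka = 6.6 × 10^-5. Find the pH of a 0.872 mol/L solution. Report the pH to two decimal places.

pH = 2.12

C6H5COOH ⇌ C6H5COO- + H+
From the ICE table, Ka = [H+]²/(0.872 − [H+]) = 6.6 × 10^-5.
Since Ka ≪ C₀, [H+] ≈ √(Ka·C₀) = 7.59 × 10^-3 M.
([H+]/C₀ = 0.87% < 5%, so the approximation holds.)
pH = −log[H+] = −log(7.59 × 10^-3) = 2.12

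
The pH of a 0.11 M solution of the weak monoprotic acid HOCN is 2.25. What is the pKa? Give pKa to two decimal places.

pKa = 3.52

[H+] = 10^(-2.25) = 5.62 × 10^-3 M
At equilibrium [HA] = 0.11 − 5.62 × 10^-3 = 1.04 × 10^-1 M
Ka = [H+][A-]/[HA] = (5.62 × 10^-3)² / 1.04 × 10^-1 = 3.04 × 10^-4
pKa = -log(3.04 × 10^-4) = 3.52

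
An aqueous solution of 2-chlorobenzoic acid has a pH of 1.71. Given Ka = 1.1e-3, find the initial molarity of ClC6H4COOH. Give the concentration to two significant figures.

C₀ = 3.7 × 10^-1 M

[H+] = 10^(-1.71) = 1.95 × 10^-2 M = x
Ka = x²/(C₀ − x) ⇒ C₀ = x + x²/Ka
C₀ = 1.95 × 10^-2 + (1.95 × 10^-2)²/(1.1 × 10^-3) = 3.65 × 10^-1 M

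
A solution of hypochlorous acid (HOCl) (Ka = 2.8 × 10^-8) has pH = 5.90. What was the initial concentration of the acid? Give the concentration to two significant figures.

C₀ = 5.8 × 10^-5 M

[H+] = 10^(-5.90) = 1.26 × 10^-6 M = x
Ka = x²/(C₀ − x) ⇒ C₀ = x + x²/Ka
C₀ = 1.26 × 10^-6 + (1.26 × 10^-6)²/(2.8 × 10^-8) = 5.80 × 10^-5 M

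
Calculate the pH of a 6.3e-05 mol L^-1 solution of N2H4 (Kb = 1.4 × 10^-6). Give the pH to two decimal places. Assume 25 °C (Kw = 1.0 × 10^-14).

N2H4 + H2O ⇌ N2H5+ + OH-
Kb = [OH-]²/(6.3e-05 − [OH-]) = 1.4 × 10^-6
The 5% rule fails; solving [OH-]² + Kb·[OH-] − Kb·C₀ = 0 exactly:
[OH-] = [−1.4e-06 + √(1.4e-06² + 3.53e-10)]/2 = 8.72 × 10^-6 M
pOH = 5.06, so pH = 14.00 − pOH = 8.94

pH = 8.94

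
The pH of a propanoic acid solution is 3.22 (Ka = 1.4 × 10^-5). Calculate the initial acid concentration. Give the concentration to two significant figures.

C₀ = 2.7 × 10^-2 M

[H+] = 10^(-3.22) = 6.03 × 10^-4 M = x
Ka = x²/(C₀ − x) ⇒ C₀ = x + x²/Ka
C₀ = 6.03 × 10^-4 + (6.03 × 10^-4)²/(1.4 × 10^-5) = 2.66 × 10^-2 M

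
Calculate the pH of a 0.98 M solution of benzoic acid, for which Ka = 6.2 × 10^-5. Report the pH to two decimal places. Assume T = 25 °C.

pH = 2.11

C6H5COOH ⇌ C6H5COO- + H+
Ka = [H+]²/(0.98 − [H+]) = 6.2 × 10^-5
Assume [H+] ≪ 0.98: [H+] ≈ √(6.2 × 10^-5 × 0.98) = 7.79 × 10^-3 M
pH = −log[H+] = −log(7.79 × 10^-3) = 2.11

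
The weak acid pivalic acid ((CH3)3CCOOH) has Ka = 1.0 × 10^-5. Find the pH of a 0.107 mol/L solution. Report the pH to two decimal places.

(CH3)3CCOOH ⇌ (CH3)3CCOO- + H+
From the ICE table, Ka = [H+]²/(0.107 − [H+]) = 1.0 × 10^-5.
Assume [H+] ≪ 0.107: [H+] ≈ √(1.0 × 10^-5 × 0.107) = 1.03 × 10^-3 M
([H+]/C₀ = 0.97% < 5%, so the approximation holds.)
pH = −log(1.03 × 10^-3) = 2.99

pH = 2.99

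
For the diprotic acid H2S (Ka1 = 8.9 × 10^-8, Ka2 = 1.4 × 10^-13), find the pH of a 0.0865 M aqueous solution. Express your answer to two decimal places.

Since Ka1 ≫ Ka2, the first ionization dominates [H+].
Ka1 = x²/(0.0865 − x) = 8.9 × 10^-8
x ≈ √(8.9 × 10^-8 × 0.0865) = 8.77 × 10^-5 M
pH = −log(8.77 × 10^-5) = 4.06

pH = 4.06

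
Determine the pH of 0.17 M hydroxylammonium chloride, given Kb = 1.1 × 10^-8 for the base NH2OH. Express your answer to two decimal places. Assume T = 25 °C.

pH = 3.41

NH3OH+ is the conjugate acid of the weak base NH2OH.
Ka = Kw/Kb = 1.0×10^-14 / 1.1 × 10^-8 = 9.09 × 10^-7
From the ICE table, Ka = x²/(0.17 − x) = 9.09 × 10^-7.
Assume x ≪ 0.17: x ≈ √(9.09 × 10^-7 × 0.17) = 3.93 × 10^-4 M
pH = −log(3.93 × 10^-4) = 3.41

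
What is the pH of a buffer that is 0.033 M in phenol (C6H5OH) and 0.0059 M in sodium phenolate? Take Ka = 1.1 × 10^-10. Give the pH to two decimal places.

pKa = −log(1.1 × 10^-10) = 9.959
Henderson–Hasselbalch: pH = pKa + log([C6H5O-]/[C6H5OH]) = 9.959 + log(0.0059/0.033)
pH = 9.959 + (-0.748) = 9.21

pH = 9.21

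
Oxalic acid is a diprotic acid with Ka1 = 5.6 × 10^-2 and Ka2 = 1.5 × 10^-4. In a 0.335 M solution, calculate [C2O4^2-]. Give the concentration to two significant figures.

First ionization gives [H+] ≈ [HC2O4-] = 1.12 × 10^-1 M.
Second step: Ka2 = [H+][C2O4^2-]/[HC2O4-] ≈ [C2O4^2-] (since [H+] ≈ [HC2O4-]).
So [C2O4^2-] ≈ Ka2.

1.5 × 10^-4 M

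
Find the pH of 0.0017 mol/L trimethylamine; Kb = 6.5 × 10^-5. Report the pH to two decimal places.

(CH3)3N + H2O ⇌ (CH3)3NH+ + OH-
From the ICE table, Kb = [OH-]²/(0.0017 − [OH-]) = 6.5 × 10^-5.
The 5% rule fails; solving [OH-]² + Kb·[OH-] − Kb·C₀ = 0 exactly:
[OH-] = (−Kb + √(Kb² + 4·Kb·C₀))/2 = 3.02 × 10^-4 M
pOH = 3.52, so pH = 14.00 − pOH = 10.48

pH = 10.48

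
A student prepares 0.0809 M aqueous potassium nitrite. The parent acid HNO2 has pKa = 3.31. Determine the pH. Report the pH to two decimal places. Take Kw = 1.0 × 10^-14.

pH = 8.11

NO2- is the conjugate base of the weak acid HNO2.
Ka = 10^(−3.31) = 4.90 × 10^-4
Kb = Kw/Ka = 1.0×10^-14 / 4.90 × 10^-4 = 2.04 × 10^-11
From the ICE table, Kb = x²/(0.0809 − x) = 2.04 × 10^-11.
Since Kb ≪ C₀, x ≈ √(Kb·C₀) = 1.28 × 10^-6 M.
Check: 0.0016% ionized — well under 5%, approximation valid.
pOH = −log(1.28 × 10^-6) = 5.89; pH = 14.00 − 5.89 = 8.11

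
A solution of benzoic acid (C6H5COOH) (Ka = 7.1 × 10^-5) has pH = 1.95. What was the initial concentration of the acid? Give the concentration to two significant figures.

C₀ = 1.8 M

[H+] = 10^(-1.95) = 1.12 × 10^-2 M = x
Ka = x²/(C₀ − x) ⇒ C₀ = x + x²/Ka
C₀ = 1.12 × 10^-2 + (1.12 × 10^-2)²/(7.1 × 10^-5) = 1.78 M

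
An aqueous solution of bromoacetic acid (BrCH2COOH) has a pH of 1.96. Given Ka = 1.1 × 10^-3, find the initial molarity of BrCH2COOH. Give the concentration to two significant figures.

[H+] = 10^(-1.96) = 1.10 × 10^-2 M = x
Ka = x²/(C₀ − x) ⇒ C₀ = x + x²/Ka
C₀ = 1.10 × 10^-2 + (1.10 × 10^-2)²/(1.1 × 10^-3) = 1.21 × 10^-1 M

C₀ = 1.2 × 10^-1 M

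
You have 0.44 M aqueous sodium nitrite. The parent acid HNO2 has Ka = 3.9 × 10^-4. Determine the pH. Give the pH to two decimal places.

pH = 8.53

NO2- is the conjugate base of the weak acid HNO2.
Kb = Kw/Ka = 1.0×10^-14 / 3.9 × 10^-4 = 2.56 × 10^-11
Kb = [OH-]²/(0.44 − [OH-]) = 2.56 × 10^-11
Since Kb ≪ C₀, [OH-] ≈ √(Kb·C₀) = 3.36 × 10^-6 M.
pOH = 5.47, so pH = 14.00 − pOH = 8.53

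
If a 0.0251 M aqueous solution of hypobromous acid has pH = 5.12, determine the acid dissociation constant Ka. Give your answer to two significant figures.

Ka = 2.3 × 10^-9

[H+] = 10^(-5.12) = 7.59 × 10^-6 M
At equilibrium [HA] = 0.0251 − 7.59 × 10^-6 = 2.51 × 10^-2 M
Ka = [H+][A-]/[HA] = (7.59 × 10^-6)² / 2.51 × 10^-2 = 2.3 × 10^-9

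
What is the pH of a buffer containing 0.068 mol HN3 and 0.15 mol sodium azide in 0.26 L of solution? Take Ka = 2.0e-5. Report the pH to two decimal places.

pH = 5.04

pKa = −log(2.0 × 10^-5) = 4.699
Using pH = pKa + log([base]/[acid]) with [base]/[acid] = 0.15/0.068:
pH = 4.699 + (+0.344) = 5.04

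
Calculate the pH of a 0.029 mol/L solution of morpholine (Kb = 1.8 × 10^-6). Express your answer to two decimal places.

C4H8ONH + H2O ⇌ C4H8ONH2+ + OH-
From the ICE table, Kb = [OH-]²/(0.029 − [OH-]) = 1.8 × 10^-6.
Since Kb ≪ C₀, [OH-] ≈ √(Kb·C₀) = 2.28 × 10^-4 M.
([OH-]/C₀ = 0.79% < 5%, so the approximation holds.)
pOH = 3.64, so pH = 14.00 − pOH = 10.36

pH = 10.36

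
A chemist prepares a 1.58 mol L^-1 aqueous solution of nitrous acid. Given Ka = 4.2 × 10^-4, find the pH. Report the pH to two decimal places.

pH = 1.59

HNO2 ⇌ NO2- + H+
From the ICE table, Ka = x²/(1.58 − x) = 4.2 × 10^-4.
Since Ka ≪ C₀, x ≈ √(Ka·C₀) = 2.58 × 10^-2 M.
pH = −log[H+] = −log(2.58 × 10^-2) = 1.59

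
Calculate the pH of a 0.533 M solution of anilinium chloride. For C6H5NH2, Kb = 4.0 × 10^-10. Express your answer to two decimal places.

pH = 2.44

C6H5NH3+ is the conjugate acid of the weak base C6H5NH2.
Ka = Kw/Kb = 1.0×10^-14 / 4.0 × 10^-10 = 2.50 × 10^-5
From the ICE table, Ka = x²/(0.533 − x) = 2.50 × 10^-5.
Assume x ≪ 0.533: x ≈ √(2.50 × 10^-5 × 0.533) = 3.65 × 10^-3 M
(x/C₀ = 0.68% < 5%, so the approximation holds.)
pH = −log[H+] = −log(3.65 × 10^-3) = 2.44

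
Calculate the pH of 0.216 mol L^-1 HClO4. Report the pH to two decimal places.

pH = 0.67

HClO4 is a strong acid and dissociates completely, so [H+] = 0.216 M.
pH = -log(0.216) = 0.67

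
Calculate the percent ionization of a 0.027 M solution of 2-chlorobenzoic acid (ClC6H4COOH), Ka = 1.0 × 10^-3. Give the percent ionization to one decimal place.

ClC6H4COOH ⇌ ClC6H4COO- + H+; let x = [H+] at equilibrium.
Solve x² + 0.001x − 2.7e-05 = 0 → x = 4.72 × 10^-3 M
% ionization = x/C₀ × 100% = 4.72 × 10^-3/0.027 × 100% = 17.5%

17.5%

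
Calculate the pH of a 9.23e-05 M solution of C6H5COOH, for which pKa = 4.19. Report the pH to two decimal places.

C6H5COOH ⇌ C6H5COO- + H+
Ka = 10^(−4.19) = 6.46 × 10^-5
From the ICE table, Ka = [H+]²/(9.23e-05 − [H+]) = 6.46 × 10^-5.
[H+] is not negligible relative to C₀; solve [H+]² + 6.46e-05·[H+] − 5.96e-09 = 0.
[H+] = [−6.46e-05 + √(6.46e-05² + 2.39e-08)]/2 = 5.14 × 10^-5 M
pH = −log(5.14 × 10^-5) = 4.29

pH = 4.29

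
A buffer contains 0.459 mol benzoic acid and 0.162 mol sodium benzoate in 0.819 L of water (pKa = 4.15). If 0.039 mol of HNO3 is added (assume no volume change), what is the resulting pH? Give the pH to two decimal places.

Added H+ converts C6H5COO- to C6H5COOH: C6H5COOH → 0.498 mol, C6H5COO- → 0.123 mol.
pH = pKa + log([A⁻]/[HA]) = 4.15 + log(0.123/0.498) = 4.15 -0.607

pH = 3.54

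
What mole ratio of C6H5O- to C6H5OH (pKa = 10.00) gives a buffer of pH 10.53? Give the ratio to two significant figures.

ratio = 3.4

pH = pKa + log(r) ⇒ log(r) = 10.53 − 10.00 = +0.53
r = [C6H5O-]/[C6H5OH] = 10^(+0.53) = 3.39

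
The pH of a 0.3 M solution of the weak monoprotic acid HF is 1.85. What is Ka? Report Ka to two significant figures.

[H+] = 10^(-1.85) = 1.41 × 10^-2 M
At equilibrium [HA] = 0.3 − 1.41 × 10^-2 = 2.86 × 10^-1 M
Ka = [H+][A-]/[HA] = (1.41 × 10^-2)² / 2.86 × 10^-1 = 7.0 × 10^-4

Ka = 7.0 × 10^-4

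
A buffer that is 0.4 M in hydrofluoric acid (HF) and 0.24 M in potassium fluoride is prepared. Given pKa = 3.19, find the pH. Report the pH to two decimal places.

pH = 2.97

Henderson–Hasselbalch: pH = pKa + log([F-]/[HF]) = 3.19 + log(0.24/0.4)
pH = 3.19 + (-0.222) = 2.97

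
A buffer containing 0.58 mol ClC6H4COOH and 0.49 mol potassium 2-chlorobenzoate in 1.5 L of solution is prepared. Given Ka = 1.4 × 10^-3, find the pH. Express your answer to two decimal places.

pH = 2.78

pKa = −log(1.4 × 10^-3) = 2.854
pH = pKa + log([A⁻]/[HA]) = 2.854 + log(0.49/0.58)
pH = 2.854 + (-0.073) = 2.78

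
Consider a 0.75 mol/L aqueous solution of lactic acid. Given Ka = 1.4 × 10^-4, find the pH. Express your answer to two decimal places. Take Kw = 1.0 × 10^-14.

pH = 1.99

CH3CH(OH)COOH ⇌ CH3CH(OH)COO- + H+
Ka = [H+]²/(0.75 − [H+]) = 1.4 × 10^-4
Assume [H+] ≪ 0.75: [H+] ≈ √(1.4 × 10^-4 × 0.75) = 1.02 × 10^-2 M
pH = −log(1.02 × 10^-2) = 1.99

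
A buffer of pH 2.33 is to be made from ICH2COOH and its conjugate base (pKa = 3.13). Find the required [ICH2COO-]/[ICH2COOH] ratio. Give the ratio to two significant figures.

ratio = 0.16

pH = pKa + log(r) ⇒ log(r) = 2.33 − 3.13 = -0.80
r = [ICH2COO-]/[ICH2COOH] = 10^(-0.80) = 0.158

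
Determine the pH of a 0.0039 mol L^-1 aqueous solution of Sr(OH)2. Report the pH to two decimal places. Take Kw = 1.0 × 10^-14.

pH = 11.89

Sr(OH)2 is a strong base (each formula unit releases 2 OH-); [OH-] = 0.0078 M.
pOH = -log(0.0078) = 2.11
pH = 14.00 - 2.11 = 11.89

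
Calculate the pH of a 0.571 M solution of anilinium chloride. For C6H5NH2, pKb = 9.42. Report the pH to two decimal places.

C6H5NH3+ is the conjugate acid of the weak base C6H5NH2.
Kb = 10^(−9.42) = 3.80 × 10^-10
Ka = Kw/Kb = 1.0×10^-14 / 3.80 × 10^-10 = 2.63 × 10^-5
From the ICE table, Ka = [H+]²/(0.571 − [H+]) = 2.63 × 10^-5.
Since Ka ≪ C₀, [H+] ≈ √(Ka·C₀) = 3.88 × 10^-3 M.
pH = −log(3.88 × 10^-3) = 2.41

pH = 2.41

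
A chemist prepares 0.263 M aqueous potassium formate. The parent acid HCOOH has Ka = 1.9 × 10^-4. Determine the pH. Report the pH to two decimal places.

HCOO- is the conjugate base of the weak acid HCOOH.
Kb = Kw/Ka = 1.0×10^-14 / 1.9 × 10^-4 = 5.26 × 10^-11
Let x = [OH-] at equilibrium. Kb = x²/(0.263 − x).
Since Kb ≪ C₀, x ≈ √(Kb·C₀) = 3.72 × 10^-6 M.
Check: 0.0014% ionized — well under 5%, approximation valid.
pOH = −log(3.72 × 10^-6) = 5.43; pH = 14.00 − 5.43 = 8.57

pH = 8.57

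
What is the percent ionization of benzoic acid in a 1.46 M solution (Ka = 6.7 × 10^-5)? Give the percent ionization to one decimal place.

C6H5COOH ⇌ C6H5COO- + H+; let x = [H+] at equilibrium.
x ≈ √(Ka·C₀) = √(6.7 × 10^-5 × 1.46) = 9.89 × 10^-3 M
% ionization = x/C₀ × 100% = 9.89 × 10^-3/1.46 × 100% = 0.7%

0.7%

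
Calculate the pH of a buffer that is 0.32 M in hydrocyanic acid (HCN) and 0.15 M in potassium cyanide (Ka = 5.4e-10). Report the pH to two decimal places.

pH = 8.94

pKa = −log(5.4 × 10^-10) = 9.268
pH = pKa + log([A⁻]/[HA]) = 9.268 + log(0.15/0.32)
pH = 9.268 + (-0.329) = 8.94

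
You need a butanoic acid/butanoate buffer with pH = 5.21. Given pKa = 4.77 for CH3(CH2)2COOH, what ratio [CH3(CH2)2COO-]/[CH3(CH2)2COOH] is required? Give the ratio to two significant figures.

ratio = 2.8

pH = pKa + log(r) ⇒ log(r) = 5.21 − 4.77 = +0.44
r = [CH3(CH2)2COO-]/[CH3(CH2)2COOH] = 10^(+0.44) = 2.75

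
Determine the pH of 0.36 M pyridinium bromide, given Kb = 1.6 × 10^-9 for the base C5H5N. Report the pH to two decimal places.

pH = 2.82

C5H5NH+ is the conjugate acid of the weak base C5H5N.
Ka = Kw/Kb = 1.0×10^-14 / 1.6 × 10^-9 = 6.25 × 10^-6
From the ICE table, Ka = x²/(0.36 − x) = 6.25 × 10^-6.
Assume x ≪ 0.36: x ≈ √(6.25 × 10^-6 × 0.36) = 1.50 × 10^-3 M
(x/C₀ = 0.42% < 5%, so the approximation holds.)
pH = −log[H+] = −log(1.50 × 10^-3) = 2.82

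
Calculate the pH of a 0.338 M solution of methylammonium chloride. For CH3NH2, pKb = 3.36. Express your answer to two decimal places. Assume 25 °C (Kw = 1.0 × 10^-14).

pH = 5.56

CH3NH3+ is the conjugate acid of the weak base CH3NH2.
Kb = 10^(−3.36) = 4.37 × 10^-4
Ka = Kw/Kb = 1.0×10^-14 / 4.37 × 10^-4 = 2.29 × 10^-11
From the ICE table, Ka = [H+]²/(0.338 − [H+]) = 2.29 × 10^-11.
Neglecting [H+] in the denominator: [H+] = √(2.29 × 10^-11 × 0.338) = 2.78 × 10^-6 M
pH = −log(2.78 × 10^-6) = 5.56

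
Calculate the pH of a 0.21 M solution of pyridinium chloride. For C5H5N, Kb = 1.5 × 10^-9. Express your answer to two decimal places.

pH = 2.93

C5H5NH+ is the conjugate acid of the weak base C5H5N.
Ka = Kw/Kb = 1.0×10^-14 / 1.5 × 10^-9 = 6.67 × 10^-6
From the ICE table, Ka = x²/(0.21 − x) = 6.67 × 10^-6.
Assume x ≪ 0.21: x ≈ √(6.67 × 10^-6 × 0.21) = 1.18 × 10^-3 M
(x/C₀ = 0.56% < 5%, so the approximation holds.)
pH = −log[H+] = −log(1.18 × 10^-3) = 2.93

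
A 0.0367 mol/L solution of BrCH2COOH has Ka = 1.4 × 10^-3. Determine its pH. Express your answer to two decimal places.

pH = 2.19

BrCH2COOH ⇌ BrCH2COO- + H+
Ka = [H+]²/(0.0367 − [H+]) = 1.4 × 10^-3
The 5% rule fails; solving [H+]² + Ka·[H+] − Ka·C₀ = 0 exactly:
[H+] = (−Ka + √(Ka² + 4·Ka·C₀))/2 = 6.50 × 10^-3 M
pH = −log[H+] = −log(6.50 × 10^-3) = 2.19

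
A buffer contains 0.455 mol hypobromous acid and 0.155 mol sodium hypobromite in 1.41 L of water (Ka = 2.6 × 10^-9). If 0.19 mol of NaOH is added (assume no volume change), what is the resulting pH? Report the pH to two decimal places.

pH = 8.70

After neutralization: n(HOBr) = 0.265 mol, n(OBr-) = 0.345 mol.
pKa = −log(2.6 × 10^-9) = 8.585
pH = pKa + log([A⁻]/[HA]) = 8.585 + log(0.345/0.265) = 8.585 +0.115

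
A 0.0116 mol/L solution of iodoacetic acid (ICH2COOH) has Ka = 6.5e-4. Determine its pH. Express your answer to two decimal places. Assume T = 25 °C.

ICH2COOH ⇌ ICH2COO- + H+
From the ICE table, Ka = x²/(0.0116 − x) = 6.5 × 10^-4.
Here C₀/Ka ≈ 17.8, so the small-x approximation fails. Use the quadratic:
x = (−Ka + √(Ka² + 4·Ka·C₀))/2 = 2.44 × 10^-3 M
pH = −log[H+] = −log(2.44 × 10^-3) = 2.61

pH = 2.61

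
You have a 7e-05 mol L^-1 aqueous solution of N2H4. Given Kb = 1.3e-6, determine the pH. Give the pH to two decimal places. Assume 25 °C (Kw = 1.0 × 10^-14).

N2H4 + H2O ⇌ N2H5+ + OH-
Kb = x²/(7e-05 − x) = 1.3 × 10^-6
x is not negligible relative to C₀; solve x² + 1.3e-06·x − 9.1e-11 = 0.
x = (−Kb + √(Kb² + 4·Kb·C₀))/2 = 8.91 × 10^-6 M
pOH = 5.05, so pH = 14.00 − pOH = 8.95

pH = 8.95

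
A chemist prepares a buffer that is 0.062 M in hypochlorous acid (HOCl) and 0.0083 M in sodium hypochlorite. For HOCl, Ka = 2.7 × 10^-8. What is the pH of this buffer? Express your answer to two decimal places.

pH = 6.70

pKa = −log(2.7 × 10^-8) = 7.569
Henderson–Hasselbalch: pH = pKa + log([OCl-]/[HOCl]) = 7.569 + log(0.0083/0.062)
pH = 7.569 + (-0.873) = 6.70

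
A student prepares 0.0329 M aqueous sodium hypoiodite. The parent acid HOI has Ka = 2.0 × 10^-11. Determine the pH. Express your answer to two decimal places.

OI- is the conjugate base of the weak acid HOI.
Kb = Kw/Ka = 1.0×10^-14 / 2.0 × 10^-11 = 5.00 × 10^-4
From the ICE table, Kb = x²/(0.0329 − x) = 5.00 × 10^-4.
x is not negligible relative to C₀; solve x² + 0.0005·x − 1.65e-05 = 0.
x = (−Kb + √(Kb² + 4·Kb·C₀))/2 = 3.81 × 10^-3 M
pOH = −log(3.81 × 10^-3) = 2.42; pH = 14.00 − 2.42 = 11.58

pH = 11.58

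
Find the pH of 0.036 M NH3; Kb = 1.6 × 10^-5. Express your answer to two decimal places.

NH3 + H2O ⇌ NH4+ + OH-
From the ICE table, Kb = x²/(0.036 − x) = 1.6 × 10^-5.
Since Kb ≪ C₀, x ≈ √(Kb·C₀) = 7.59 × 10^-4 M.
pOH = −log(7.59 × 10^-4) = 3.12; pH = 14.00 − 3.12 = 10.88

pH = 10.88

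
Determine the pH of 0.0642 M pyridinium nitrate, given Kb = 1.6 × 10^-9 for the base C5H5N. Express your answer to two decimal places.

C5H5NH+ is the conjugate acid of the weak base C5H5N.
Ka = Kw/Kb = 1.0×10^-14 / 1.6 × 10^-9 = 6.25 × 10^-6
Ka = x²/(0.0642 − x) = 6.25 × 10^-6
Neglecting x in the denominator: x = √(6.25 × 10^-6 × 0.0642) = 6.33 × 10^-4 M
(x/C₀ = 0.99% < 5%, so the approximation holds.)
pH = −log[H+] = −log(6.33 × 10^-4) = 3.20

pH = 3.20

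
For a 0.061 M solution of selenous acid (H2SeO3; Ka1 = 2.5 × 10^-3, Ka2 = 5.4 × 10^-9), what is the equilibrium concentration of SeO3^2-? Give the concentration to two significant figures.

First ionization gives [H+] ≈ [HSeO3-] = 1.12 × 10^-2 M.
Second step: Ka2 = [H+][SeO3^2-]/[HSeO3-] ≈ [SeO3^2-] (since [H+] ≈ [HSeO3-]).
So [SeO3^2-] ≈ Ka2.

5.4 × 10^-9 M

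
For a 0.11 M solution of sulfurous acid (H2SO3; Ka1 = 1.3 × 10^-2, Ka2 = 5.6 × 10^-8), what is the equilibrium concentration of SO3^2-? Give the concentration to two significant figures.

5.6 × 10^-8 M

First ionization gives [H+] ≈ [HSO3-] = 3.19 × 10^-2 M.
Second step: Ka2 = [H+][SO3^2-]/[HSO3-] ≈ [SO3^2-] (since [H+] ≈ [HSO3-]).
So [SO3^2-] ≈ Ka2.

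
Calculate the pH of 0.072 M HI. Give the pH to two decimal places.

HI is a strong acid and dissociates completely, so [H+] = 0.072 M.
pH = -log(0.072) = 1.14

pH = 1.14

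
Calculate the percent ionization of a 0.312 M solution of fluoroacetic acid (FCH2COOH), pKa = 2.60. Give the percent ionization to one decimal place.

8.6%

FCH2COOH ⇌ FCH2COO- + H+; let x = [H+] at equilibrium.
Ka = 10^(−2.60) = 2.51 × 10^-3
Ka = x²/(C₀ − x); solving the quadratic gives x = 2.68 × 10^-2 M.
% ionization = x/C₀ × 100% = 2.68 × 10^-2/0.312 × 100% = 8.6%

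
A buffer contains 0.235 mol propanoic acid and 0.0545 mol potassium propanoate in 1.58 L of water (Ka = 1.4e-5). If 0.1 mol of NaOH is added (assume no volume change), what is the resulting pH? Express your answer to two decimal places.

pH = 4.91

After neutralization: n(CH3CH2COOH) = 0.135 mol, n(CH3CH2COO-) = 0.154 mol.
pKa = −log(1.4 × 10^-5) = 4.854
pH = pKa + log(n_CH3CH2COO-/n_CH3CH2COOH) = 4.854 + log(0.154/0.135) = 4.854 + (+0.057)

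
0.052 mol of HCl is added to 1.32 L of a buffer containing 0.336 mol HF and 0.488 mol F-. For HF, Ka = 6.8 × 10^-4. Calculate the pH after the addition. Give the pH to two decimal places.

Added H+ converts F- to HF: HF → 0.388 mol, F- → 0.436 mol.
pKa = −log(6.8 × 10^-4) = 3.167
pH = pKa + log([A⁻]/[HA]) = 3.167 + log(0.436/0.388) = 3.167 +0.051

pH = 3.22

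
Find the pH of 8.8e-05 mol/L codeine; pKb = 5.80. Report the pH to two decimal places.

C18H21NO3 + H2O ⇌ C18H22NO3+ + OH-
Kb = 10^(−5.80) = 1.58 × 10^-6
Let x = [OH-] at equilibrium. Kb = x²/(8.8e-05 − x).
The 5% rule fails; solving x² + Kb·x − Kb·C₀ = 0 exactly:
x = (−Kb + √(Kb² + 4·Kb·C₀))/2 = 1.10 × 10^-5 M
pOH = −log(1.10 × 10^-5) = 4.96; pH = 14.00 − 4.96 = 9.04

pH = 9.04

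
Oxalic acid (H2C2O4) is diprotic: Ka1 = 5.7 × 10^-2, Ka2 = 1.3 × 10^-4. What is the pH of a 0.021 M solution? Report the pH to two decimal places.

Ka1 ≫ Ka2, so treat the first dissociation as the only significant source of H+.
Ka1 = x²/(0.021 − x) = 5.7 × 10^-2
Solving the quadratic: x = (−Ka1 + √(Ka1² + 4·Ka1·C₀))/2 = 1.63 × 10^-2 M
pH = −log(1.63 × 10^-2) = 1.79

pH = 1.79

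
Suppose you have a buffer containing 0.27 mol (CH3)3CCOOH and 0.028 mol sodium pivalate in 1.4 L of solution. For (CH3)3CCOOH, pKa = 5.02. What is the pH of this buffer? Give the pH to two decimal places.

pH = 4.04

Henderson–Hasselbalch: pH = pKa + log([(CH3)3CCOO-]/[(CH3)3CCOOH]) = 5.02 + log(0.028/0.27)
pH = 5.02 + (-0.984) = 4.04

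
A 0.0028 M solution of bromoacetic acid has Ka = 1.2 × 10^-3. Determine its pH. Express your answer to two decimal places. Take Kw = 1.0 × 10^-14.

pH = 2.88

BrCH2COOH ⇌ BrCH2COO- + H+
Ka = [H+]²/(0.0028 − [H+]) = 1.2 × 10^-3
The 5% rule fails; solving [H+]² + Ka·[H+] − Ka·C₀ = 0 exactly:
[H+] = [−0.0012 + √(0.0012² + 1.34e-05)]/2 = 1.33 × 10^-3 M
pH = −log(1.33 × 10^-3) = 2.88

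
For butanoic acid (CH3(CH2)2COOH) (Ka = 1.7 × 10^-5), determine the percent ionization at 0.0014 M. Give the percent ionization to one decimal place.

10.4%

CH3(CH2)2COOH ⇌ CH3(CH2)2COO- + H+; let x = [H+] at equilibrium.
Ka = x²/(C₀ − x); solving the quadratic gives x = 1.46 × 10^-4 M.
Fraction ionized = 1.46 × 10^-4 / 0.0014 = 0.1043 → 10.4%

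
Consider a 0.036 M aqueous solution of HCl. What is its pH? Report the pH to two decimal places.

pH = 1.44

HCl is a strong acid and dissociates completely, so [H+] = 0.036 M.
pH = -log(0.036) = 1.44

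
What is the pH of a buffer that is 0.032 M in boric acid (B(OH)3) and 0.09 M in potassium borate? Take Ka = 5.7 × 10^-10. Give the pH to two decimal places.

pH = 9.69

pKa = −log(5.7 × 10^-10) = 9.244
pH = pKa + log([A⁻]/[HA]) = 9.244 + log(0.09/0.032)
pH = 9.244 + (+0.449) = 9.69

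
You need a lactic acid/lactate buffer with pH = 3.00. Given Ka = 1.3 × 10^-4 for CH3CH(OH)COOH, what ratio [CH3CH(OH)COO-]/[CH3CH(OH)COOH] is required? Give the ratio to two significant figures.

pKa = -log(1.3 × 10^-4) = 3.886
pH = pKa + log(r) ⇒ log(r) = 3.00 − 3.886 = -0.886
r = [CH3CH(OH)COO-]/[CH3CH(OH)COOH] = 10^(-0.886) = 0.13

ratio = 0.13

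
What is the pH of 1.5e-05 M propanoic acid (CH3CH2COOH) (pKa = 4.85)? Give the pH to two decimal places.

pH = 5.04

CH3CH2COOH ⇌ CH3CH2COO- + H+
Ka = 10^(−4.85) = 1.41 × 10^-5
From the ICE table, Ka = [H+]²/(1.5e-05 − [H+]) = 1.41 × 10^-5.
[H+] is not negligible relative to C₀; solve [H+]² + 1.41e-05·[H+] − 2.12e-10 = 0.
[H+] = (−Ka + √(Ka² + 4·Ka·C₀))/2 = 9.11 × 10^-6 M
pH = −log[H+] = −log(9.11 × 10^-6) = 5.04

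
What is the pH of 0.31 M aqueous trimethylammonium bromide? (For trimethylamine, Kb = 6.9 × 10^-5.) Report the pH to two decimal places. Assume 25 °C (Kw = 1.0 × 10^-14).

(CH3)3NH+ is the conjugate acid of the weak base (CH3)3N.
Ka = Kw/Kb = 1.0×10^-14 / 6.9 × 10^-5 = 1.45 × 10^-10
From the ICE table, Ka = x²/(0.31 − x) = 1.45 × 10^-10.
Neglecting x in the denominator: x = √(1.45 × 10^-10 × 0.31) = 6.70 × 10^-6 M
Check: 0.0022% ionized — well under 5%, approximation valid.
pH = −log(6.70 × 10^-6) = 5.17

pH = 5.17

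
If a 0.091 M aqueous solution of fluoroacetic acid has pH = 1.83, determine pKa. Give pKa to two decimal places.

[H+] = 10^(-1.83) = 1.48 × 10^-2 M
At equilibrium [HA] = 0.091 − 1.48 × 10^-2 = 7.62 × 10^-2 M
Ka = [H+][A-]/[HA] = (1.48 × 10^-2)² / 7.62 × 10^-2 = 2.87 × 10^-3
pKa = -log(2.87 × 10^-3) = 2.54

pKa = 2.54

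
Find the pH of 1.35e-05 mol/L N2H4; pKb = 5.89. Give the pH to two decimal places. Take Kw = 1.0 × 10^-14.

N2H4 + H2O ⇌ N2H5+ + OH-
Kb = 10^(−5.89) = 1.29 × 10^-6
Kb = [OH-]²/(1.35e-05 − [OH-]) = 1.29 × 10^-6
Here C₀/Kb ≈ 10.5, so the small-[OH-] approximation fails. Use the quadratic:
[OH-] = (−Kb + √(Kb² + 4·Kb·C₀))/2 = 3.58 × 10^-6 M
pOH = −log(3.58 × 10^-6) = 5.45; pH = 14.00 − 5.45 = 8.55

pH = 8.55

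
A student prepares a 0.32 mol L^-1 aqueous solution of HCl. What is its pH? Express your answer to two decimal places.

pH = 0.49

HCl is a strong acid and dissociates completely, so [H+] = 0.32 M.
pH = -log(0.32) = 0.49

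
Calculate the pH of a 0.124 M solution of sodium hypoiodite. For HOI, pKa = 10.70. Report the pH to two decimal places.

OI- is the conjugate base of the weak acid HOI.
Ka = 10^(−10.70) = 2.00 × 10^-11
Kb = Kw/Ka = 1.0×10^-14 / 2.00 × 10^-11 = 5.00 × 10^-4
From the ICE table, Kb = [OH-]²/(0.124 − [OH-]) = 5.00 × 10^-4.
Here C₀/Kb ≈ 248, so the small-[OH-] approximation fails. Use the quadratic:
[OH-] = (−Kb + √(Kb² + 4·Kb·C₀))/2 = 7.63 × 10^-3 M
pOH = 2.12, so pH = 14.00 − pOH = 11.88

pH = 11.88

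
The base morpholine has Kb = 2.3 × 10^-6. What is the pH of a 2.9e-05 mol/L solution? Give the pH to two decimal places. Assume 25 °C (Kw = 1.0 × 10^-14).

pH = 8.85

C4H8ONH + H2O ⇌ C4H8ONH2+ + OH-
Kb = x²/(2.9e-05 − x) = 2.3 × 10^-6
x is not negligible relative to C₀; solve x² + 2.3e-06·x − 6.67e-11 = 0.
x = [−2.3e-06 + √(2.3e-06² + 2.67e-10)]/2 = 7.10 × 10^-6 M
pOH = 5.15, so pH = 14.00 − pOH = 8.85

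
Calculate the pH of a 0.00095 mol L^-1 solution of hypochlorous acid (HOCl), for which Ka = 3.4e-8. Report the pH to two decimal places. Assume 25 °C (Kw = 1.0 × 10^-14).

HOCl ⇌ OCl- + H+
From the ICE table, Ka = x²/(0.00095 − x) = 3.4 × 10^-8.
Assume x ≪ 0.00095: x ≈ √(3.4 × 10^-8 × 0.00095) = 5.68 × 10^-6 M
Check: 0.6% ionized — well under 5%, approximation valid.
pH = −log(5.68 × 10^-6) = 5.25

pH = 5.25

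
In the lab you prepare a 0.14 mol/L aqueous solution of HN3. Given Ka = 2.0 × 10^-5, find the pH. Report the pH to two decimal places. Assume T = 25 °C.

HN3 ⇌ N3- + H+
Ka = [H+]²/(0.14 − [H+]) = 2.0 × 10^-5
Neglecting [H+] in the denominator: [H+] = √(2.0 × 10^-5 × 0.14) = 1.67 × 10^-3 M
Check: 1.2% ionized — well under 5%, approximation valid.
pH = −log[H+] = −log(1.67 × 10^-3) = 2.78

pH = 2.78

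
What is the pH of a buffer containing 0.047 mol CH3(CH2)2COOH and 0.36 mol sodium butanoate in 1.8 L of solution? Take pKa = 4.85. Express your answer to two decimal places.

pH = pKa + log([A⁻]/[HA]) = 4.85 + log(0.36/0.047)
pH = 4.85 + (+0.884) = 5.73

pH = 5.73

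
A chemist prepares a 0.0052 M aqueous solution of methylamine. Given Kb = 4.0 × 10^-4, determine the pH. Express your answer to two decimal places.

pH = 11.10

CH3NH2 + H2O ⇌ CH3NH3+ + OH-
Kb = x²/(0.0052 − x) = 4.0 × 10^-4
Here C₀/Kb ≈ 13, so the small-x approximation fails. Use the quadratic:
x = [−0.0004 + √(0.0004² + 8.32e-06)]/2 = 1.26 × 10^-3 M
pOH = −log(1.26 × 10^-3) = 2.90; pH = 14.00 − 2.90 = 11.10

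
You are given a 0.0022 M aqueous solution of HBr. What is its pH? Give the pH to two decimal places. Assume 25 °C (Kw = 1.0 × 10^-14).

pH = 2.66

HBr is a strong acid and dissociates completely, so [H+] = 0.0022 M.
pH = -log(0.0022) = 2.66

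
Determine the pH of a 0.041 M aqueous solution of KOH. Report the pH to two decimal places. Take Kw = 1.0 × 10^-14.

pH = 12.61

KOH is a strong base; [OH-] = 0.041 M.
pOH = -log(0.041) = 1.39
pH = 14.00 - 1.39 = 12.61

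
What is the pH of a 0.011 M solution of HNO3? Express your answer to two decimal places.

pH = 1.96

HNO3 is a strong acid and dissociates completely, so [H+] = 0.011 M.
pH = -log(0.011) = 1.96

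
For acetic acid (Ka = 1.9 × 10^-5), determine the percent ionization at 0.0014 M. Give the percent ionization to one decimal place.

CH3COOH ⇌ CH3COO- + H+; let x = [H+] at equilibrium.
Ka = x²/(C₀ − x); solving the quadratic gives x = 1.54 × 10^-4 M.
Fraction ionized = 1.54 × 10^-4 / 0.0014 = 0.1100 → 11.0%

11.0%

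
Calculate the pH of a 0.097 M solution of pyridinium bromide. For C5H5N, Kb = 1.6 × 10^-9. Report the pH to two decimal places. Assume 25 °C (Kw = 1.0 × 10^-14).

pH = 3.11

C5H5NH+ is the conjugate acid of the weak base C5H5N.
Ka = Kw/Kb = 1.0×10^-14 / 1.6 × 10^-9 = 6.25 × 10^-6
From the ICE table, Ka = [H+]²/(0.097 − [H+]) = 6.25 × 10^-6.
Since Ka ≪ C₀, [H+] ≈ √(Ka·C₀) = 7.79 × 10^-4 M.
([H+]/C₀ = 0.8% < 5%, so the approximation holds.)
pH = −log(7.79 × 10^-4) = 3.11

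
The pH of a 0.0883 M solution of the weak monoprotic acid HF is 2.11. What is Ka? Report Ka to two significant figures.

[H+] = 10^(-2.11) = 7.76 × 10^-3 M
At equilibrium [HA] = 0.0883 − 7.76 × 10^-3 = 8.05 × 10^-2 M
Ka = [H+][A-]/[HA] = (7.76 × 10^-3)² / 8.05 × 10^-2 = 7.5 × 10^-4

Ka = 7.5 × 10^-4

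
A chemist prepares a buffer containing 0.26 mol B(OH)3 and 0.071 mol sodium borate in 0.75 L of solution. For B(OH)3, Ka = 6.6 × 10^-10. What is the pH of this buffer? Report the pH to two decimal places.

pH = 8.62

pKa = −log(6.6 × 10^-10) = 9.180
pH = pKa + log([A⁻]/[HA]) = 9.180 + log(0.071/0.26)
pH = 9.180 + (-0.564) = 8.62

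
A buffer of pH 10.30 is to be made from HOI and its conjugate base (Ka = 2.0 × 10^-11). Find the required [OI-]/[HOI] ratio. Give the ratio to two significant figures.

ratio = 0.40

pKa = -log(2.0 × 10^-11) = 10.699
pH = pKa + log(r) ⇒ log(r) = 10.30 − 10.699 = -0.399
r = [OI-]/[HOI] = 10^(-0.399) = 0.399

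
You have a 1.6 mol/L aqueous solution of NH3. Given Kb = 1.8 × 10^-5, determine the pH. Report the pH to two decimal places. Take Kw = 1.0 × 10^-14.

pH = 11.73

NH3 + H2O ⇌ NH4+ + OH-
Let x = [OH-] at equilibrium. Kb = x²/(1.6 − x).
Assume x ≪ 1.6: x ≈ √(1.8 × 10^-5 × 1.6) = 5.37 × 10^-3 M
Check: 0.34% ionized — well under 5%, approximation valid.
pOH = 2.27, so pH = 14.00 − pOH = 11.73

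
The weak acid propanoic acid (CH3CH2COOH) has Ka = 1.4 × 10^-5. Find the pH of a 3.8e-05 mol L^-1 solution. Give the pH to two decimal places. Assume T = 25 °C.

CH3CH2COOH ⇌ CH3CH2COO- + H+
Let x = [H+] at equilibrium. Ka = x²/(3.8e-05 − x).
Here C₀/Ka ≈ 2.71, so the small-x approximation fails. Use the quadratic:
x = [−1.4e-05 + √(1.4e-05² + 2.13e-09)]/2 = 1.71 × 10^-5 M
pH = −log[H+] = −log(1.71 × 10^-5) = 4.77

pH = 4.77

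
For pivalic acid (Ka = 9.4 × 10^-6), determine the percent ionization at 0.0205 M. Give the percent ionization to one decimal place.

2.1%

(CH3)3CCOOH ⇌ (CH3)3CCOO- + H+; let x = [H+] at equilibrium.
x ≈ √(Ka·C₀) = √(9.4 × 10^-6 × 0.0205) = 4.39 × 10^-4 M
Fraction ionized = 4.39 × 10^-4 / 0.0205 = 0.0214 → 2.1%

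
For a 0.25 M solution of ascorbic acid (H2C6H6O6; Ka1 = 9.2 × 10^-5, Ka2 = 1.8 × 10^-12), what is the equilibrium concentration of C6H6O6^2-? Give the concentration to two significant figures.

1.8 × 10^-12 M

First ionization gives [H+] ≈ [HC6H6O6-] = 4.80 × 10^-3 M.
Second step: Ka2 = [H+][C6H6O6^2-]/[HC6H6O6-] ≈ [C6H6O6^2-] (since [H+] ≈ [HC6H6O6-]).
So [C6H6O6^2-] ≈ Ka2.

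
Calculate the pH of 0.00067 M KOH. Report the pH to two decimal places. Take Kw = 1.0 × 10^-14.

KOH is a strong base; [OH-] = 0.00067 M.
pOH = -log(0.00067) = 3.17
pH = 14.00 - 3.17 = 10.83

pH = 10.83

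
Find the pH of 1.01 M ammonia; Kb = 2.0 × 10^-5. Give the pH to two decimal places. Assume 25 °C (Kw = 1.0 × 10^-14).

pH = 11.65

NH3 + H2O ⇌ NH4+ + OH-
From the ICE table, Kb = [OH-]²/(1.01 − [OH-]) = 2.0 × 10^-5.
Neglecting [OH-] in the denominator: [OH-] = √(2.0 × 10^-5 × 1.01) = 4.49 × 10^-3 M
([OH-]/C₀ = 0.44% < 5%, so the approximation holds.)
pOH = −log(4.49 × 10^-3) = 2.35; pH = 14.00 − 2.35 = 11.65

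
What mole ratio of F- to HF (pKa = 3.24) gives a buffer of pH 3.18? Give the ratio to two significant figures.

pH = pKa + log(r) ⇒ log(r) = 3.18 − 3.24 = -0.06
r = [F-]/[HF] = 10^(-0.06) = 0.871

ratio = 0.87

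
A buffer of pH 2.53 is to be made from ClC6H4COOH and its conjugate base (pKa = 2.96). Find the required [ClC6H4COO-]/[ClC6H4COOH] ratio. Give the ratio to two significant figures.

pH = pKa + log(r) ⇒ log(r) = 2.53 − 2.96 = -0.43
r = [ClC6H4COO-]/[ClC6H4COOH] = 10^(-0.43) = 0.372

ratio = 0.37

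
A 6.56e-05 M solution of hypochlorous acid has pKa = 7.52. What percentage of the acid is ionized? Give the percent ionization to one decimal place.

2.1%

HOCl ⇌ OCl- + H+; let x = [H+] at equilibrium.
Ka = 10^(−7.52) = 3.02 × 10^-8
x ≈ √(Ka·C₀) = √(3.02 × 10^-8 × 6.56e-05) = 1.41 × 10^-6 M
% ionization = x/C₀ × 100% = 1.41 × 10^-6/6.56e-05 × 100% = 2.1%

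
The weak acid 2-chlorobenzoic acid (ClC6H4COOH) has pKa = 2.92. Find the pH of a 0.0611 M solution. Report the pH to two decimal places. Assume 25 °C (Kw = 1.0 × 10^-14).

pH = 2.10

ClC6H4COOH ⇌ ClC6H4COO- + H+
Ka = 10^(−2.92) = 1.20 × 10^-3
Ka = x²/(0.0611 − x) = 1.20 × 10^-3
x is not negligible relative to C₀; solve x² + 0.0012·x − 7.33e-05 = 0.
x = [−0.0012 + √(0.0012² + 0.000293)]/2 = 7.98 × 10^-3 M
pH = −log[H+] = −log(7.98 × 10^-3) = 2.10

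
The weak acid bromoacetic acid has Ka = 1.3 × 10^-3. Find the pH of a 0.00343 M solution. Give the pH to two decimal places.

BrCH2COOH ⇌ BrCH2COO- + H+
Ka = [H+]²/(0.00343 − [H+]) = 1.3 × 10^-3
[H+] is not negligible relative to C₀; solve [H+]² + 0.0013·[H+] − 4.46e-06 = 0.
[H+] = (−Ka + √(Ka² + 4·Ka·C₀))/2 = 1.56 × 10^-3 M
pH = −log[H+] = −log(1.56 × 10^-3) = 2.81

pH = 2.81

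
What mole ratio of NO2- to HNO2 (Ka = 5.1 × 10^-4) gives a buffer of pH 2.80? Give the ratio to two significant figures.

pKa = -log(5.1 × 10^-4) = 3.292
pH = pKa + log(r) ⇒ log(r) = 2.80 − 3.292 = -0.492
r = [NO2-]/[HNO2] = 10^(-0.492) = 0.322

ratio = 0.32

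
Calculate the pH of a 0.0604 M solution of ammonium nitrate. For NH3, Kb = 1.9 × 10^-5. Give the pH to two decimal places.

pH = 5.25

NH4+ is the conjugate acid of the weak base NH3.
Ka = Kw/Kb = 1.0×10^-14 / 1.9 × 10^-5 = 5.26 × 10^-10
From the ICE table, Ka = [H+]²/(0.0604 − [H+]) = 5.26 × 10^-10.
Neglecting [H+] in the denominator: [H+] = √(5.26 × 10^-10 × 0.0604) = 5.64 × 10^-6 M
Check: 0.0093% ionized — well under 5%, approximation valid.
pH = −log(5.64 × 10^-6) = 5.25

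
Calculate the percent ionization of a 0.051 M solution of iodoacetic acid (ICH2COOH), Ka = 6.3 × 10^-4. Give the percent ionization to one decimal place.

10.5%

ICH2COOH ⇌ ICH2COO- + H+; let x = [H+] at equilibrium.
Solve x² + 0.00063x − 3.21e-05 = 0 → x = 5.36 × 10^-3 M
Fraction ionized = 5.36 × 10^-3 / 0.051 = 0.1051 → 10.5%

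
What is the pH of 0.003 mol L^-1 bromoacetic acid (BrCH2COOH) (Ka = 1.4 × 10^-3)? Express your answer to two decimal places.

pH = 2.83

BrCH2COOH ⇌ BrCH2COO- + H+
Let x = [H+] at equilibrium. Ka = x²/(0.003 − x).
The 5% rule fails; solving x² + Ka·x − Ka·C₀ = 0 exactly:
x = (−Ka + √(Ka² + 4·Ka·C₀))/2 = 1.47 × 10^-3 M
pH = −log[H+] = −log(1.47 × 10^-3) = 2.83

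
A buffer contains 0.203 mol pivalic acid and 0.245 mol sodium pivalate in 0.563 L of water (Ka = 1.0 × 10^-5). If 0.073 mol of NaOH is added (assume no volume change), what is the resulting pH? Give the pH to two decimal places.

pH = 5.39

OH- converts (CH3)3CCOOH to (CH3)3CCOO-: (CH3)3CCOOH → 0.13 mol, (CH3)3CCOO- → 0.318 mol.
pKa = −log(1.0 × 10^-5) = 5.000
pH = pKa + log(n_(CH3)3CCOO-/n_(CH3)3CCOOH) = 5.000 + log(0.318/0.13) = 5.000 + (+0.388)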